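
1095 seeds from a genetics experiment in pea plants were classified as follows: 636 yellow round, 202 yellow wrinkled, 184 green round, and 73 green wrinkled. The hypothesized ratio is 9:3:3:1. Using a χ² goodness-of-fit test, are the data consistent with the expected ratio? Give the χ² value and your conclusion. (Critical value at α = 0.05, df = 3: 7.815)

Under the 9:3:3:1 hypothesis (Σ ratio = 16, N = 1095):
  yellow round: 1095 × 9/16 = 615.9375
  yellow wrinkled: 1095 × 3/16 = 205.3125
  green round: 1095 × 3/16 = 205.3125
  green wrinkled: 1095 × 1/16 = 68.4375
χ² = Σ (O − E)² / E
  yellow round: (636 − 615.9375)² / 615.9375 = 0.6535
  yellow wrinkled: (202 − 205.3125)² / 205.3125 = 0.0534
  green round: (184 − 205.3125)² / 205.3125 = 2.2123
  green wrinkled: (73 − 68.4375)² / 68.4375 = 0.3042
χ² = 0.6535 + 0.0534 + 2.2123 + 0.3042 = 3.2234 ≈ 3.223
Degrees of freedom = 4 − 1 = 3; critical value at α = 0.05 is 7.815.
Since 3.223 < 7.815, we fail to reject the null hypothesis — the data are consistent with the 9:3:3:1 ratio.

3.223; consistent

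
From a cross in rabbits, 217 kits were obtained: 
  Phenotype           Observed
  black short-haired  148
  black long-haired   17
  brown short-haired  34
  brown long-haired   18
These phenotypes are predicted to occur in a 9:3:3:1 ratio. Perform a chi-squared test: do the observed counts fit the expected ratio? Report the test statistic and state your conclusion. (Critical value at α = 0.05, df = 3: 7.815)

21.853; not consistent

Total ratio parts = 16. Expected numbers out of 217:
  black short-haired: 217 × 9/16 = 122.0625
  black long-haired: 217 × 3/16 = 40.6875
  brown short-haired: 217 × 3/16 = 40.6875
  brown long-haired: 217 × 1/16 = 13.5625
χ² = Σ (O − E)² / E
  black short-haired: (148 − 122.0625)² / 122.0625 = 5.5116
  black long-haired: (17 − 40.6875)² / 40.6875 = 13.7904
  brown short-haired: (34 − 40.6875)² / 40.6875 = 1.0992
  brown long-haired: (18 − 13.5625)² / 13.5625 = 1.4519
χ² = 5.5116 + 13.7904 + 1.0992 + 1.4519 = 21.8531 ≈ 21.853
Degrees of freedom = 4 − 1 = 3; critical value at α = 0.05 is 7.815.
Since 21.853 > 7.815, we reject the null hypothesis — the data do not fit the 9:3:3:1 ratio.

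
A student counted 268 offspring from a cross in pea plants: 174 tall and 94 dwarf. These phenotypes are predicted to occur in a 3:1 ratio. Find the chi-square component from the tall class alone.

The 3:1 ratio has 4 parts, so with N = 268 the expected counts are:
  tall: 268 × 3/4 = 201
  dwarf: 268 × 1/4 = 67
Contribution of tall: (174 − 201)² / 201 = 3.6269

3.627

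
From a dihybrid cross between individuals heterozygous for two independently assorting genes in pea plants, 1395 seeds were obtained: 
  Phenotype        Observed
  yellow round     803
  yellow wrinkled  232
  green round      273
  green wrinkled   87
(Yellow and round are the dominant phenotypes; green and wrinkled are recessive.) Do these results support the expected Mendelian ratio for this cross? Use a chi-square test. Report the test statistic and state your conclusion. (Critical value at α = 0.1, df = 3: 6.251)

4.269; consistent

A dihybrid F₂ with independent assortment and complete dominance at both loci gives a 9:3:3:1 phenotypic ratio.
Total ratio parts = 16. Expected numbers out of 1395:
  yellow round: 1395 × 9/16 = 784.6875
  yellow wrinkled: 1395 × 3/16 = 261.5625
  green round: 1395 × 3/16 = 261.5625
  green wrinkled: 1395 × 1/16 = 87.1875
χ² = Σ (O − E)² / E
  yellow round: (803 − 784.6875)² / 784.6875 = 0.4274
  yellow wrinkled: (232 − 261.5625)² / 261.5625 = 3.3412
  green round: (273 − 261.5625)² / 261.5625 = 0.5001
  green wrinkled: (87 − 87.1875)² / 87.1875 = 0.0004
χ² = 0.4274 + 3.3412 + 0.5001 + 0.0004 = 4.2691 ≈ 4.269
Degrees of freedom = 4 − 1 = 3; critical value at α = 0.1 is 6.251.
Since 4.269 < 6.251, we fail to reject the null hypothesis — the data are consistent with the 9:3:3:1 ratio.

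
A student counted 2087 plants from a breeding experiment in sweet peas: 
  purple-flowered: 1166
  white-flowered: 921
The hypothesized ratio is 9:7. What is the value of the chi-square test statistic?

The 9:7 ratio has 16 parts, so with N = 2087 the expected counts are:
  purple-flowered: 2087 × 9/16 = 1173.9375
  white-flowered: 2087 × 7/16 = 913.0625
χ² = Σ (O − E)² / E
  purple-flowered: (1166 − 1173.9375)² / 1173.9375 = 0.0537
  white-flowered: (921 − 913.0625)² / 913.0625 = 0.0690
χ² = 0.0537 + 0.0690 = 0.1227 ≈ 0.123

0.123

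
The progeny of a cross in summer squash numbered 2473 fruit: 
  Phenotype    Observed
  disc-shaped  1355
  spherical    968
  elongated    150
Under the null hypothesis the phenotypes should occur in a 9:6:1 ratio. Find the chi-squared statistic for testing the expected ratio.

2.849

The 9:6:1 ratio has 16 parts, so with N = 2473 the expected counts are:
  disc-shaped: 2473 × 9/16 = 1391.0625
  spherical: 2473 × 6/16 = 927.375
  elongated: 2473 × 1/16 = 154.5625
χ² = Σ (O − E)² / E
  disc-shaped: (1355 − 1391.0625)² / 1391.0625 = 0.9349
  spherical: (968 − 927.375)² / 927.375 = 1.7796
  elongated: (150 − 154.5625)² / 154.5625 = 0.1347
χ² = 0.9349 + 1.7796 + 0.1347 = 2.8492 ≈ 2.849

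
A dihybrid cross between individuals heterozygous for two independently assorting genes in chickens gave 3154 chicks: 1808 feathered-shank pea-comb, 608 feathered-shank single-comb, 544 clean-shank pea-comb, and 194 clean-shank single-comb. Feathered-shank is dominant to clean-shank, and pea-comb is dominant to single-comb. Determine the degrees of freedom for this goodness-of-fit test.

3

A dihybrid F₂ with independent assortment and complete dominance at both loci gives a 9:3:3:1 phenotypic ratio.
A goodness-of-fit test with 4 phenotype classes has df = 4 − 1 = 3.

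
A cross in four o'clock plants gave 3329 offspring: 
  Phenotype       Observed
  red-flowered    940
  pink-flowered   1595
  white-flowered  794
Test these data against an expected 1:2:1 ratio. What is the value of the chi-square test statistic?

18.610

Expected counts for N = 3329 under a 1:2:1 ratio (total parts = 4):
  red-flowered: 3329 × 1/4 = 832.25
  pink-flowered: 3329 × 2/4 = 1664.5
  white-flowered: 3329 × 1/4 = 832.25
χ² = Σ (O − E)² / E
  red-flowered: (940 − 832.25)² / 832.25 = 13.9502
  pink-flowered: (1595 − 1664.5)² / 1664.5 = 2.9019
  white-flowered: (794 − 832.25)² / 832.25 = 1.7580
χ² = 13.9502 + 2.9019 + 1.7580 = 18.6101 ≈ 18.610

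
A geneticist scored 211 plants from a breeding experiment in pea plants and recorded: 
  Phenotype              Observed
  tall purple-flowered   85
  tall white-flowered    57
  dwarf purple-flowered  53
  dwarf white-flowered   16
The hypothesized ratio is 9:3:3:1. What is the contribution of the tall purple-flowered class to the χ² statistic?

The 9:3:3:1 ratio has 16 parts, so with N = 211 the expected counts are:
  tall purple-flowered: 211 × 9/16 = 118.6875
  tall white-flowered: 211 × 3/16 = 39.5625
  dwarf purple-flowered: 211 × 3/16 = 39.5625
  dwarf white-flowered: 211 × 1/16 = 13.1875
Contribution of tall purple-flowered: (85 − 118.6875)² / 118.6875 = 9.5616

9.562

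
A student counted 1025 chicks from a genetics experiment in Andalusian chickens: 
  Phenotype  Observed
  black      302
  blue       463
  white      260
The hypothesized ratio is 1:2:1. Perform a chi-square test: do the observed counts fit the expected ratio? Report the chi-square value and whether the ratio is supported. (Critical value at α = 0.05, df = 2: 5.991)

13.004; not consistent

The 1:2:1 ratio has 4 parts, so with N = 1025 the expected counts are:
  black: 1025 × 1/4 = 256.25
  blue: 1025 × 2/4 = 512.5
  white: 1025 × 1/4 = 256.25
χ² = Σ (O − E)² / E
  black: (302 − 256.25)² / 256.25 = 8.1680
  blue: (463 − 512.5)² / 512.5 = 4.7810
  white: (260 − 256.25)² / 256.25 = 0.0549
χ² = 8.1680 + 4.7810 + 0.0549 = 13.0039 ≈ 13.004
Degrees of freedom = 3 − 1 = 2; critical value at α = 0.05 is 5.991.
Since 13.004 > 5.991, we reject the null hypothesis — the data do not fit the 1:2:1 ratio.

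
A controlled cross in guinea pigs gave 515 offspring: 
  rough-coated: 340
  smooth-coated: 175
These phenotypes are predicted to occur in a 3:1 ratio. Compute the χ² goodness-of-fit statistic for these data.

Under the 3:1 hypothesis (Σ ratio = 4, N = 515):
  rough-coated: 515 × 3/4 = 386.25
  smooth-coated: 515 × 1/4 = 128.75
χ² = Σ (O − E)² / E
  rough-coated: (340 − 386.25)² / 386.25 = 5.5380
  smooth-coated: (175 − 128.75)² / 128.75 = 16.6141
χ² = 5.5380 + 16.6141 = 22.1521 ≈ 22.152

22.152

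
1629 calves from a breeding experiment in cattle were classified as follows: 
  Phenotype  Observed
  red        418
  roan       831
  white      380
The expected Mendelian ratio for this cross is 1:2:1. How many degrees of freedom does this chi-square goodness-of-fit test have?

2

A goodness-of-fit test with 3 phenotype classes has df = 3 − 1 = 2.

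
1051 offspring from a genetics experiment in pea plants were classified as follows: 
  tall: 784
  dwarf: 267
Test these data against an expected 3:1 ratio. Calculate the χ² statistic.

0.092

Expected counts for N = 1051 under a 3:1 ratio (total parts = 4):
  tall: 1051 × 3/4 = 788.25
  dwarf: 1051 × 1/4 = 262.75
χ² = Σ (O − E)² / E
  tall: (784 − 788.25)² / 788.25 = 0.0229
  dwarf: (267 − 262.75)² / 262.75 = 0.0687
χ² = 0.0229 + 0.0687 = 0.0916 ≈ 0.092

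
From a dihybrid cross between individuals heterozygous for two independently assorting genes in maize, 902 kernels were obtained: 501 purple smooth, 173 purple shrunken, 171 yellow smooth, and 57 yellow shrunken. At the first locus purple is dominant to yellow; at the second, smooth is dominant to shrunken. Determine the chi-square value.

0.197

A dihybrid F₂ with independent assortment and complete dominance at both loci gives a 9:3:3:1 phenotypic ratio.
Total ratio parts = 16. Expected numbers out of 902:
  purple smooth: 902 × 9/16 = 507.375
  purple shrunken: 902 × 3/16 = 169.125
  yellow smooth: 902 × 3/16 = 169.125
  yellow shrunken: 902 × 1/16 = 56.375
χ² = Σ (O − E)² / E
  purple smooth: (501 − 507.375)² / 507.375 = 0.0801
  purple shrunken: (173 − 169.125)² / 169.125 = 0.0888
  yellow smooth: (171 − 169.125)² / 169.125 = 0.0208
  yellow shrunken: (57 − 56.375)² / 56.375 = 0.0069
χ² = 0.0801 + 0.0888 + 0.0208 + 0.0069 = 0.1966 ≈ 0.197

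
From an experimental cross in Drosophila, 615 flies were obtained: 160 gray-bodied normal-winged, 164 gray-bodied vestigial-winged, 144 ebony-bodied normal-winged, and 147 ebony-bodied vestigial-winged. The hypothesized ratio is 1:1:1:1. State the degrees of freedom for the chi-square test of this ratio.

3

A goodness-of-fit test with 4 phenotype classes has df = 4 − 1 = 3.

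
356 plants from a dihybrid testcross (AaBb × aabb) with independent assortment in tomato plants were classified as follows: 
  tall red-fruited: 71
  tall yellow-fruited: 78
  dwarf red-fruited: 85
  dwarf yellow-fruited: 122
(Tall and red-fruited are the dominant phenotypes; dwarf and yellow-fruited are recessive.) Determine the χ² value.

17.416

A dihybrid testcross with independent assortment gives a 1:1:1:1 ratio.
Under the 1:1:1:1 hypothesis (Σ ratio = 4, N = 356):
  tall red-fruited: 356 × 1/4 = 89
  tall yellow-fruited: 356 × 1/4 = 89
  dwarf red-fruited: 356 × 1/4 = 89
  dwarf yellow-fruited: 356 × 1/4 = 89
χ² = Σ (O − E)² / E
  tall red-fruited: (71 − 89)² / 89 = 3.6404
  tall yellow-fruited: (78 − 89)² / 89 = 1.3596
  dwarf red-fruited: (85 − 89)² / 89 = 0.1798
  dwarf yellow-fruited: (122 − 89)² / 89 = 12.2360
χ² = 3.6404 + 1.3596 + 0.1798 + 12.2360 = 17.4158 ≈ 17.416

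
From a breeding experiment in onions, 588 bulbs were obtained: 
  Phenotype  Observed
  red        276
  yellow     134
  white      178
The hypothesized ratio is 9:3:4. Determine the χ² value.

20.717

Under the 9:3:4 hypothesis (Σ ratio = 16, N = 588):
  red: 588 × 9/16 = 330.75
  yellow: 588 × 3/16 = 110.25
  white: 588 × 4/16 = 147
χ² = Σ (O − E)² / E
  red: (276 − 330.75)² / 330.75 = 9.0629
  yellow: (134 − 110.25)² / 110.25 = 5.1162
  white: (178 − 147)² / 147 = 6.5374
χ² = 9.0629 + 5.1162 + 6.5374 = 20.7165 ≈ 20.717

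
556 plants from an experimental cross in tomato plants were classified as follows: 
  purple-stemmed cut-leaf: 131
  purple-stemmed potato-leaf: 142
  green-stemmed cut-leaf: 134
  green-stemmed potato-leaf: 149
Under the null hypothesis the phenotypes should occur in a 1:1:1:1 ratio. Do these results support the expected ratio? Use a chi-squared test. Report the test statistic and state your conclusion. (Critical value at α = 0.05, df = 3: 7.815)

Expected counts for N = 556 under a 1:1:1:1 ratio (total parts = 4):
  purple-stemmed cut-leaf: 556 × 1/4 = 139
  purple-stemmed potato-leaf: 556 × 1/4 = 139
  green-stemmed cut-leaf: 556 × 1/4 = 139
  green-stemmed potato-leaf: 556 × 1/4 = 139
χ² = Σ (O − E)² / E
  purple-stemmed cut-leaf: (131 − 139)² / 139 = 0.4604
  purple-stemmed potato-leaf: (142 − 139)² / 139 = 0.0647
  green-stemmed cut-leaf: (134 − 139)² / 139 = 0.1799
  green-stemmed potato-leaf: (149 − 139)² / 139 = 0.7194
χ² = 0.4604 + 0.0647 + 0.1799 + 0.7194 = 1.4244 ≈ 1.424
Degrees of freedom = 4 − 1 = 3; critical value at α = 0.05 is 7.815.
Since 1.424 < 7.815, we fail to reject the null hypothesis — the data are consistent with the 1:1:1:1 ratio.

1.424; consistent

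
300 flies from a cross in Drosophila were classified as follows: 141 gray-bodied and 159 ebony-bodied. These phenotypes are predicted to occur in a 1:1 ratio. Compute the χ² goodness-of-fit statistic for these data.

Expected counts for N = 300 under a 1:1 ratio (total parts = 2):
  gray-bodied: 300 × 1/2 = 150
  ebony-bodied: 300 × 1/2 = 150
χ² = Σ (O − E)² / E
  gray-bodied: (141 − 150)² / 150 = 0.5400
  ebony-bodied: (159 − 150)² / 150 = 0.5400
χ² = 0.5400 + 0.5400 = 1.080

1.080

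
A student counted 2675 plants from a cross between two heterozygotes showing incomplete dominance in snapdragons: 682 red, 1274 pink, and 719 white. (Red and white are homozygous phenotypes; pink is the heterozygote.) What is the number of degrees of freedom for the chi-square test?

With incomplete dominance, a heterozygote × heterozygote cross gives a 1:2:1 phenotypic ratio.
A goodness-of-fit test with 3 phenotype classes has df = 3 − 1 = 2.

2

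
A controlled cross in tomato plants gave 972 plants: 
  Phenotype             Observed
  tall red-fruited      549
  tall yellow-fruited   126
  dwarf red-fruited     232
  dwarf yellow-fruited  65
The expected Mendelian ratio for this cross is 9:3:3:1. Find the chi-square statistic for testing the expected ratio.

Expected counts for N = 972 under a 9:3:3:1 ratio (total parts = 16):
  tall red-fruited: 972 × 9/16 = 546.75
  tall yellow-fruited: 972 × 3/16 = 182.25
  dwarf red-fruited: 972 × 3/16 = 182.25
  dwarf yellow-fruited: 972 × 1/16 = 60.75
χ² = Σ (O − E)² / E
  tall red-fruited: (549 − 546.75)² / 546.75 = 0.0093
  tall yellow-fruited: (126 − 182.25)² / 182.25 = 17.3611
  dwarf red-fruited: (232 − 182.25)² / 182.25 = 13.5806
  dwarf yellow-fruited: (65 − 60.75)² / 60.75 = 0.2973
χ² = 0.0093 + 17.3611 + 13.5806 + 0.2973 = 31.2483 ≈ 31.248

31.248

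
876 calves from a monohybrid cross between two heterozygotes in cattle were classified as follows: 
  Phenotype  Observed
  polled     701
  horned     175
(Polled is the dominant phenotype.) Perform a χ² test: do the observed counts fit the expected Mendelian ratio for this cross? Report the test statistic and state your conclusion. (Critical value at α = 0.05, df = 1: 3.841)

11.787; not consistent

For a monohybrid cross between heterozygotes with complete dominance, the expected phenotypic ratio is 3:1.
Total ratio parts = 4. Expected numbers out of 876:
  polled: 876 × 3/4 = 657
  horned: 876 × 1/4 = 219
χ² = Σ (O − E)² / E
  polled: (701 − 657)² / 657 = 2.9467
  horned: (175 − 219)² / 219 = 8.8402
χ² = 2.9467 + 8.8402 = 11.7869 ≈ 11.787
Degrees of freedom = 2 − 1 = 1; critical value at α = 0.05 is 3.841.
Since 11.787 > 3.841, we reject the null hypothesis — the data do not fit the 3:1 ratio.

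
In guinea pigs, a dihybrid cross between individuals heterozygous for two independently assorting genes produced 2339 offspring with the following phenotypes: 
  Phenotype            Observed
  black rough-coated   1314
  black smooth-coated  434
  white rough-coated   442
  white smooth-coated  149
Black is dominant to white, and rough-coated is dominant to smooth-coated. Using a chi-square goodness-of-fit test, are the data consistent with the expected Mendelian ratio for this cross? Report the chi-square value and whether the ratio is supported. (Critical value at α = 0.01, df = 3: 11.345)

A dihybrid F₂ with independent assortment and complete dominance at both loci gives a 9:3:3:1 phenotypic ratio.
Total ratio parts = 16. Expected numbers out of 2339:
  black rough-coated: 2339 × 9/16 = 1315.6875
  black smooth-coated: 2339 × 3/16 = 438.5625
  white rough-coated: 2339 × 3/16 = 438.5625
  white smooth-coated: 2339 × 1/16 = 146.1875
χ² = Σ (O − E)² / E
  black rough-coated: (1314 − 1315.6875)² / 1315.6875 = 0.0022
  black smooth-coated: (434 − 438.5625)² / 438.5625 = 0.0475
  white rough-coated: (442 − 438.5625)² / 438.5625 = 0.0269
  white smooth-coated: (149 − 146.1875)² / 146.1875 = 0.0541
χ² = 0.0022 + 0.0475 + 0.0269 + 0.0541 = 0.1307 ≈ 0.131
Degrees of freedom = 4 − 1 = 3; critical value at α = 0.01 is 11.345.
Since 0.131 < 11.345, we fail to reject the null hypothesis — the data are consistent with the 9:3:3:1 ratio.

0.131; consistent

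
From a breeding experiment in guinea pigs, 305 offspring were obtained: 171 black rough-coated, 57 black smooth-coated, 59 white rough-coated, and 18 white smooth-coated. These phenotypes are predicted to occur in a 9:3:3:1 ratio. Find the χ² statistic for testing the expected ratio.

Expected counts for N = 305 under a 9:3:3:1 ratio (total parts = 16):
  black rough-coated: 305 × 9/16 = 171.5625
  black smooth-coated: 305 × 3/16 = 57.1875
  white rough-coated: 305 × 3/16 = 57.1875
  white smooth-coated: 305 × 1/16 = 19.0625
χ² = Σ (O − E)² / E
  black rough-coated: (171 − 171.5625)² / 171.5625 = 0.0018
  black smooth-coated: (57 − 57.1875)² / 57.1875 = 0.0006
  white rough-coated: (59 − 57.1875)² / 57.1875 = 0.0574
  white smooth-coated: (18 − 19.0625)² / 19.0625 = 0.0592
χ² = 0.0018 + 0.0006 + 0.0574 + 0.0592 = 0.119

0.119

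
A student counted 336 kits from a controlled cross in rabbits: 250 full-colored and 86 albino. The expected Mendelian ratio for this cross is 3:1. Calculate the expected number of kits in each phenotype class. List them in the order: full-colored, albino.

Under the 3:1 hypothesis (Σ ratio = 4, N = 336):
  full-colored: 336 × 3/4 = 252
  albino: 336 × 1/4 = 84

252, 84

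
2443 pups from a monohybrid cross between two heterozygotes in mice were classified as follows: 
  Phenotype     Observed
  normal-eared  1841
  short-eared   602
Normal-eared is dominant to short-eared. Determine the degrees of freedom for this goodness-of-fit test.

1

For a monohybrid cross between heterozygotes with complete dominance, the expected phenotypic ratio is 3:1.
A goodness-of-fit test with 2 phenotype classes has df = 2 − 1 = 1.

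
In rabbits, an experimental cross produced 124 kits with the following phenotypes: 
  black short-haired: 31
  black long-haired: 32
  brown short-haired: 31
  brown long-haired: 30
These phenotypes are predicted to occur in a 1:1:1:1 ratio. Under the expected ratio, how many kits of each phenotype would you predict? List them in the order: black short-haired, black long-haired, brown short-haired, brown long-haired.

Total ratio parts = 4. Expected numbers out of 124:
  black short-haired: 124 × 1/4 = 31
  black long-haired: 124 × 1/4 = 31
  brown short-haired: 124 × 1/4 = 31
  brown long-haired: 124 × 1/4 = 31

31, 31, 31, 31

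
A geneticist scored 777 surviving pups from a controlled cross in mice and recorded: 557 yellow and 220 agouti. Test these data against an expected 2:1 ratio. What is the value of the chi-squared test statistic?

Total ratio parts = 3. Expected numbers out of 777:
  yellow: 777 × 2/3 = 518
  agouti: 777 × 1/3 = 259
χ² = Σ (O − E)² / E
  yellow: (557 − 518)² / 518 = 2.9363
  agouti: (220 − 259)² / 259 = 5.8726
χ² = 2.9363 + 5.8726 = 8.8089 ≈ 8.809

8.809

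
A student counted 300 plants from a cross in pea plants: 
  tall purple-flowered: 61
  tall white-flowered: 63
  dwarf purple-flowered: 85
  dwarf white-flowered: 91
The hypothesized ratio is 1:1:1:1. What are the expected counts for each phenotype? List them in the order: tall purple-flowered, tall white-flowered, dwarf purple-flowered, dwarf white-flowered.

75, 75, 75, 75

The 1:1:1:1 ratio has 4 parts, so with N = 300 the expected counts are:
  tall purple-flowered: 300 × 1/4 = 75
  tall white-flowered: 300 × 1/4 = 75
  dwarf purple-flowered: 300 × 1/4 = 75
  dwarf white-flowered: 300 × 1/4 = 75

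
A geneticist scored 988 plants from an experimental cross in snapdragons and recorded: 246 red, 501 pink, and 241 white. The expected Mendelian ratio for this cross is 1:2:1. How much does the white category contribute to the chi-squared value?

Under the 1:2:1 hypothesis (Σ ratio = 4, N = 988):
  red: 988 × 1/4 = 247
  pink: 988 × 2/4 = 494
  white: 988 × 1/4 = 247
Contribution of white: (241 − 247)² / 247 = 0.1457

0.146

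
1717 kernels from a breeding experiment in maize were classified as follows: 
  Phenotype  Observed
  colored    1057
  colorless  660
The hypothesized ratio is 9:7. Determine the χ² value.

Total ratio parts = 16. Expected numbers out of 1717:
  colored: 1717 × 9/16 = 965.8125
  colorless: 1717 × 7/16 = 751.1875
χ² = Σ (O − E)² / E
  colored: (1057 − 965.8125)² / 965.8125 = 8.6095
  colorless: (660 − 751.1875)² / 751.1875 = 11.0694
χ² = 8.6095 + 11.0694 = 19.6789 ≈ 19.679

19.679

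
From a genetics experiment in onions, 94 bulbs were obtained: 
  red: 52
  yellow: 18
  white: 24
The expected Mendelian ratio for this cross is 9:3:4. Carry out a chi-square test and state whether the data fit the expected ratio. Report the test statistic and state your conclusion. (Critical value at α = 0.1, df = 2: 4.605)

The 9:3:4 ratio has 16 parts, so with N = 94 the expected counts are:
  red: 94 × 9/16 = 52.875
  yellow: 94 × 3/16 = 17.625
  white: 94 × 4/16 = 23.5
χ² = Σ (O − E)² / E
  red: (52 − 52.875)² / 52.875 = 0.0145
  yellow: (18 − 17.625)² / 17.625 = 0.0080
  white: (24 − 23.5)² / 23.5 = 0.0106
χ² = 0.0145 + 0.0080 + 0.0106 = 0.0331 ≈ 0.033
Degrees of freedom = 3 − 1 = 2; critical value at α = 0.1 is 4.605.
Since 0.033 < 4.605, we fail to reject the null hypothesis — the data are consistent with the 9:3:4 ratio.

0.033; consistent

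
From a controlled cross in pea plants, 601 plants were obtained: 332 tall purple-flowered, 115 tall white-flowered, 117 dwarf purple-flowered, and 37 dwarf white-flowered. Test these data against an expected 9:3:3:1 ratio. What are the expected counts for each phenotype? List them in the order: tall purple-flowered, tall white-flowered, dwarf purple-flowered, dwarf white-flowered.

The 9:3:3:1 ratio has 16 parts, so with N = 601 the expected counts are:
  tall purple-flowered: 601 × 9/16 = 338.0625
  tall white-flowered: 601 × 3/16 = 112.6875
  dwarf purple-flowered: 601 × 3/16 = 112.6875
  dwarf white-flowered: 601 × 1/16 = 37.5625

338.0625, 112.6875, 112.6875, 37.5625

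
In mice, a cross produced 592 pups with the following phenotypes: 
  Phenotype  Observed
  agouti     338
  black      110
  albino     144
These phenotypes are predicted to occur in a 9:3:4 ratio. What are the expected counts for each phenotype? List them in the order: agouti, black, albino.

Under the 9:3:4 hypothesis (Σ ratio = 16, N = 592):
  agouti: 592 × 9/16 = 333
  black: 592 × 3/16 = 111
  albino: 592 × 4/16 = 148

333, 111, 148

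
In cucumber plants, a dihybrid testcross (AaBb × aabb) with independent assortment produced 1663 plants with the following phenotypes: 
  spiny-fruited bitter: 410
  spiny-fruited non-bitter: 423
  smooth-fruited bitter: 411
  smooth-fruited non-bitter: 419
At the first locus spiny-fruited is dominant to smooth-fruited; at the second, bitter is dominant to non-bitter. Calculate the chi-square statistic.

0.286

A dihybrid testcross with independent assortment gives a 1:1:1:1 ratio.
Under the 1:1:1:1 hypothesis (Σ ratio = 4, N = 1663):
  spiny-fruited bitter: 1663 × 1/4 = 415.75
  spiny-fruited non-bitter: 1663 × 1/4 = 415.75
  smooth-fruited bitter: 1663 × 1/4 = 415.75
  smooth-fruited non-bitter: 1663 × 1/4 = 415.75
χ² = Σ (O − E)² / E
  spiny-fruited bitter: (410 − 415.75)² / 415.75 = 0.0795
  spiny-fruited non-bitter: (423 − 415.75)² / 415.75 = 0.1264
  smooth-fruited bitter: (411 − 415.75)² / 415.75 = 0.0543
  smooth-fruited non-bitter: (419 − 415.75)² / 415.75 = 0.0254
χ² = 0.0795 + 0.1264 + 0.0543 + 0.0254 = 0.2856 ≈ 0.286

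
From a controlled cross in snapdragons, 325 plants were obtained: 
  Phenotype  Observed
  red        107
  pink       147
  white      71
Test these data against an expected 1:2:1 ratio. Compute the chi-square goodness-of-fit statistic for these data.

The 1:2:1 ratio has 4 parts, so with N = 325 the expected counts are:
  red: 325 × 1/4 = 81.25
  pink: 325 × 2/4 = 162.5
  white: 325 × 1/4 = 81.25
χ² = Σ (O − E)² / E
  red: (107 − 81.25)² / 81.25 = 8.1608
  pink: (147 − 162.5)² / 162.5 = 1.4785
  white: (71 − 81.25)² / 81.25 = 1.2931
χ² = 8.1608 + 1.4785 + 1.2931 = 10.9324 ≈ 10.932

10.932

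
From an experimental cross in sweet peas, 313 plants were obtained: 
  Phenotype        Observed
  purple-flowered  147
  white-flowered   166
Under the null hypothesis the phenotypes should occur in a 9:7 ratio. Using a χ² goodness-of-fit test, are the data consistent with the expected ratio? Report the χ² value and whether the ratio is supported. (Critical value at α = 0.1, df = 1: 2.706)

10.965; not consistent

The 9:7 ratio has 16 parts, so with N = 313 the expected counts are:
  purple-flowered: 313 × 9/16 = 176.0625
  white-flowered: 313 × 7/16 = 136.9375
χ² = Σ (O − E)² / E
  purple-flowered: (147 − 176.0625)² / 176.0625 = 4.7973
  white-flowered: (166 − 136.9375)² / 136.9375 = 6.1680
χ² = 4.7973 + 6.1680 = 10.9653 ≈ 10.965
Degrees of freedom = 2 − 1 = 1; critical value at α = 0.1 is 2.706.
Since 10.965 > 2.706, we reject the null hypothesis — the data do not fit the 9:7 ratio.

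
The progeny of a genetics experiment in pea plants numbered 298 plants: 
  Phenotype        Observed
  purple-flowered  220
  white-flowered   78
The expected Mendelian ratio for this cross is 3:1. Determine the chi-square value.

Under the 3:1 hypothesis (Σ ratio = 4, N = 298):
  purple-flowered: 298 × 3/4 = 223.5
  white-flowered: 298 × 1/4 = 74.5
χ² = Σ (O − E)² / E
  purple-flowered: (220 − 223.5)² / 223.5 = 0.0548
  white-flowered: (78 − 74.5)² / 74.5 = 0.1644
χ² = 0.0548 + 0.1644 = 0.2192 ≈ 0.219

0.219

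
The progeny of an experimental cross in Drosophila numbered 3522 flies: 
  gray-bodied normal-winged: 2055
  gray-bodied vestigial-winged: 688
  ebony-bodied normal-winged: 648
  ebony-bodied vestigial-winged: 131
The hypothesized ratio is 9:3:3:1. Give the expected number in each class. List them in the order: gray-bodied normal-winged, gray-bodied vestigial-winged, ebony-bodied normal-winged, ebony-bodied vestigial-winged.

1981.125, 660.375, 660.375, 220.125

Under the 9:3:3:1 hypothesis (Σ ratio = 16, N = 3522):
  gray-bodied normal-winged: 3522 × 9/16 = 1981.125
  gray-bodied vestigial-winged: 3522 × 3/16 = 660.375
  ebony-bodied normal-winged: 3522 × 3/16 = 660.375
  ebony-bodied vestigial-winged: 3522 × 1/16 = 220.125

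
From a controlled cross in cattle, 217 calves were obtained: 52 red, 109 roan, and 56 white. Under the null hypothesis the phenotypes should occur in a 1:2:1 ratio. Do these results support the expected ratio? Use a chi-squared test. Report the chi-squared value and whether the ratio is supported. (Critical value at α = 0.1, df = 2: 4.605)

0.152; consistent

Total ratio parts = 4. Expected numbers out of 217:
  red: 217 × 1/4 = 54.25
  roan: 217 × 2/4 = 108.5
  white: 217 × 1/4 = 54.25
χ² = Σ (O − E)² / E
  red: (52 − 54.25)² / 54.25 = 0.0933
  roan: (109 − 108.5)² / 108.5 = 0.0023
  white: (56 − 54.25)² / 54.25 = 0.0565
χ² = 0.0933 + 0.0023 + 0.0565 = 0.1521 ≈ 0.152
Degrees of freedom = 3 − 1 = 2; critical value at α = 0.1 is 4.605.
Since 0.152 < 4.605, we fail to reject the null hypothesis — the data are consistent with the 1:2:1 ratio.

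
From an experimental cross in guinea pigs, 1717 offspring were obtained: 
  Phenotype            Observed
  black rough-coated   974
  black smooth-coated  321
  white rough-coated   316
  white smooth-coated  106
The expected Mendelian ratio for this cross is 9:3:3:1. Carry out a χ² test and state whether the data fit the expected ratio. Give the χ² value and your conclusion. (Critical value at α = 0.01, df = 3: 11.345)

Expected counts for N = 1717 under a 9:3:3:1 ratio (total parts = 16):
  black rough-coated: 1717 × 9/16 = 965.8125
  black smooth-coated: 1717 × 3/16 = 321.9375
  white rough-coated: 1717 × 3/16 = 321.9375
  white smooth-coated: 1717 × 1/16 = 107.3125
χ² = Σ (O − E)² / E
  black rough-coated: (974 − 965.8125)² / 965.8125 = 0.0694
  black smooth-coated: (321 − 321.9375)² / 321.9375 = 0.0027
  white rough-coated: (316 − 321.9375)² / 321.9375 = 0.1095
  white smooth-coated: (106 − 107.3125)² / 107.3125 = 0.0161
χ² = 0.0694 + 0.0027 + 0.1095 + 0.0161 = 0.1977 ≈ 0.198
Degrees of freedom = 4 − 1 = 3; critical value at α = 0.01 is 11.345.
Since 0.198 < 11.345, we fail to reject the null hypothesis — the data are consistent with the 9:3:3:1 ratio.

0.198; consistent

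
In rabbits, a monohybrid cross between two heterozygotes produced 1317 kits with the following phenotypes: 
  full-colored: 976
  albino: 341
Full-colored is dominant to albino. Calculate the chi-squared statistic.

0.559

For a monohybrid cross between heterozygotes with complete dominance, the expected phenotypic ratio is 3:1.
Total ratio parts = 4. Expected numbers out of 1317:
  full-colored: 1317 × 3/4 = 987.75
  albino: 1317 × 1/4 = 329.25
χ² = Σ (O − E)² / E
  full-colored: (976 − 987.75)² / 987.75 = 0.1398
  albino: (341 − 329.25)² / 329.25 = 0.4193
χ² = 0.1398 + 0.4193 = 0.5591 ≈ 0.559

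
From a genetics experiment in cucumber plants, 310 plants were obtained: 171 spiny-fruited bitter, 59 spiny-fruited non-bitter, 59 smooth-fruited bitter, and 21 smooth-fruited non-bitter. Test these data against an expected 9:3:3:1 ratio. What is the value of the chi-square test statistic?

0.228

The 9:3:3:1 ratio has 16 parts, so with N = 310 the expected counts are:
  spiny-fruited bitter: 310 × 9/16 = 174.375
  spiny-fruited non-bitter: 310 × 3/16 = 58.125
  smooth-fruited bitter: 310 × 3/16 = 58.125
  smooth-fruited non-bitter: 310 × 1/16 = 19.375
χ² = Σ (O − E)² / E
  spiny-fruited bitter: (171 − 174.375)² / 174.375 = 0.0653
  spiny-fruited non-bitter: (59 − 58.125)² / 58.125 = 0.0132
  smooth-fruited bitter: (59 − 58.125)² / 58.125 = 0.0132
  smooth-fruited non-bitter: (21 − 19.375)² / 19.375 = 0.1363
χ² = 0.0653 + 0.0132 + 0.0132 + 0.1363 = 0.228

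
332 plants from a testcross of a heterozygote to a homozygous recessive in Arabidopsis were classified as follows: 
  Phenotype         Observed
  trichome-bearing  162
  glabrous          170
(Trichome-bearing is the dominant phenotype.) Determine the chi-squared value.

A testcross of a heterozygote (Aa × aa) gives a 1:1 phenotypic ratio.
Expected counts for N = 332 under a 1:1 ratio (total parts = 2):
  trichome-bearing: 332 × 1/2 = 166
  glabrous: 332 × 1/2 = 166
χ² = Σ (O − E)² / E
  trichome-bearing: (162 − 166)² / 166 = 0.0964
  glabrous: (170 − 166)² / 166 = 0.0964
χ² = 0.0964 + 0.0964 = 0.1928 ≈ 0.193

0.193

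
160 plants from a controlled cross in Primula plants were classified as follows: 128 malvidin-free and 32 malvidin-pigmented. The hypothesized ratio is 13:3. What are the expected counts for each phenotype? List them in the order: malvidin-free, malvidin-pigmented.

130, 30

Expected counts for N = 160 under a 13:3 ratio (total parts = 16):
  malvidin-free: 160 × 13/16 = 130
  malvidin-pigmented: 160 × 3/16 = 30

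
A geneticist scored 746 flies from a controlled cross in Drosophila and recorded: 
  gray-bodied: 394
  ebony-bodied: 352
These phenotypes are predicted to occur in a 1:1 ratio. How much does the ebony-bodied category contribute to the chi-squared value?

1.182

The 1:1 ratio has 2 parts, so with N = 746 the expected counts are:
  gray-bodied: 746 × 1/2 = 373
  ebony-bodied: 746 × 1/2 = 373
Contribution of ebony-bodied: (352 − 373)² / 373 = 1.1823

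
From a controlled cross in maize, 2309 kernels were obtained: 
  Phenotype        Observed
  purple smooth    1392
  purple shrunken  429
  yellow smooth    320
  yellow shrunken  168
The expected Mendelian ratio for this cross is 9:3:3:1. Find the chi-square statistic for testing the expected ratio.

Total ratio parts = 16. Expected numbers out of 2309:
  purple smooth: 2309 × 9/16 = 1298.8125
  purple shrunken: 2309 × 3/16 = 432.9375
  yellow smooth: 2309 × 3/16 = 432.9375
  yellow shrunken: 2309 × 1/16 = 144.3125
χ² = Σ (O − E)² / E
  purple smooth: (1392 − 1298.8125)² / 1298.8125 = 6.6860
  purple shrunken: (429 − 432.9375)² / 432.9375 = 0.0358
  yellow smooth: (320 − 432.9375)² / 432.9375 = 29.4612
  yellow shrunken: (168 − 144.3125)² / 144.3125 = 3.8881
χ² = 6.6860 + 0.0358 + 29.4612 + 3.8881 = 40.0711 ≈ 40.071

40.071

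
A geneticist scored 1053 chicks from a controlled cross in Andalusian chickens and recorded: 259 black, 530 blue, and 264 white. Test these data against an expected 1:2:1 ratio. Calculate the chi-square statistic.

0.094

Total ratio parts = 4. Expected numbers out of 1053:
  black: 1053 × 1/4 = 263.25
  blue: 1053 × 2/4 = 526.5
  white: 1053 × 1/4 = 263.25
χ² = Σ (O − E)² / E
  black: (259 − 263.25)² / 263.25 = 0.0686
  blue: (530 − 526.5)² / 526.5 = 0.0233
  white: (264 − 263.25)² / 263.25 = 0.0021
χ² = 0.0686 + 0.0233 + 0.0021 = 0.094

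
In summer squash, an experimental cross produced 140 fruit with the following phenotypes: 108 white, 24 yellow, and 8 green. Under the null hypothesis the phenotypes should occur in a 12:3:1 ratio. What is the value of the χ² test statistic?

Under the 12:3:1 hypothesis (Σ ratio = 16, N = 140):
  white: 140 × 12/16 = 105
  yellow: 140 × 3/16 = 26.25
  green: 140 × 1/16 = 8.75
χ² = Σ (O − E)² / E
  white: (108 − 105)² / 105 = 0.0857
  yellow: (24 − 26.25)² / 26.25 = 0.1929
  green: (8 − 8.75)² / 8.75 = 0.0643
χ² = 0.0857 + 0.1929 + 0.0643 = 0.3429 ≈ 0.343

0.343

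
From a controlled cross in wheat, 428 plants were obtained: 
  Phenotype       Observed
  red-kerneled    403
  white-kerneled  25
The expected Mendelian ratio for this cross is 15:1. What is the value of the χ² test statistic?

0.122

Expected counts for N = 428 under a 15:1 ratio (total parts = 16):
  red-kerneled: 428 × 15/16 = 401.25
  white-kerneled: 428 × 1/16 = 26.75
χ² = Σ (O − E)² / E
  red-kerneled: (403 − 401.25)² / 401.25 = 0.0076
  white-kerneled: (25 − 26.75)² / 26.75 = 0.1145
χ² = 0.0076 + 0.1145 = 0.1221 ≈ 0.122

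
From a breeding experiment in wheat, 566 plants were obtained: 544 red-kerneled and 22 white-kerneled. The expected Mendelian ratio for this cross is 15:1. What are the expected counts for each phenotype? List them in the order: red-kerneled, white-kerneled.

530.625, 35.375

The 15:1 ratio has 16 parts, so with N = 566 the expected counts are:
  red-kerneled: 566 × 15/16 = 530.625
  white-kerneled: 566 × 1/16 = 35.375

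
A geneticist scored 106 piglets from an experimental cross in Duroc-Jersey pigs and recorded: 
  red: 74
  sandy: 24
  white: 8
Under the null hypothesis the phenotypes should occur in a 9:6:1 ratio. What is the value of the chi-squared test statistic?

9.992

Expected counts for N = 106 under a 9:6:1 ratio (total parts = 16):
  red: 106 × 9/16 = 59.625
  sandy: 106 × 6/16 = 39.75
  white: 106 × 1/16 = 6.625
χ² = Σ (O − E)² / E
  red: (74 − 59.625)² / 59.625 = 3.4657
  sandy: (24 − 39.75)² / 39.75 = 6.2406
  white: (8 − 6.625)² / 6.625 = 0.2854
χ² = 3.4657 + 6.2406 + 0.2854 = 9.9917 ≈ 9.992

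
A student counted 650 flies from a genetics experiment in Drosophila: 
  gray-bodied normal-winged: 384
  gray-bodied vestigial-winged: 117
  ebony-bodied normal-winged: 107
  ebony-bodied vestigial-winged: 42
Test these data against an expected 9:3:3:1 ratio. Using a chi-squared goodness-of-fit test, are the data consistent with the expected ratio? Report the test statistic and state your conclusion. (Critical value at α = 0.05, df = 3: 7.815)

2.981; consistent

Under the 9:3:3:1 hypothesis (Σ ratio = 16, N = 650):
  gray-bodied normal-winged: 650 × 9/16 = 365.625
  gray-bodied vestigial-winged: 650 × 3/16 = 121.875
  ebony-bodied normal-winged: 650 × 3/16 = 121.875
  ebony-bodied vestigial-winged: 650 × 1/16 = 40.625
χ² = Σ (O − E)² / E
  gray-bodied normal-winged: (384 − 365.625)² / 365.625 = 0.9235
  gray-bodied vestigial-winged: (117 − 121.875)² / 121.875 = 0.1950
  ebony-bodied normal-winged: (107 − 121.875)² / 121.875 = 1.8155
  ebony-bodied vestigial-winged: (42 − 40.625)² / 40.625 = 0.0465
χ² = 0.9235 + 0.1950 + 1.8155 + 0.0465 = 2.9805 ≈ 2.981
Degrees of freedom = 4 − 1 = 3; critical value at α = 0.05 is 7.815.
Since 2.981 < 7.815, we fail to reject the null hypothesis — the data are consistent with the 9:3:3:1 ratio.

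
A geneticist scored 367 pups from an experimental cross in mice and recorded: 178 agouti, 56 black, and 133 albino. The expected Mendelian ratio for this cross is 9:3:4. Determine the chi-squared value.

Total ratio parts = 16. Expected numbers out of 367:
  agouti: 367 × 9/16 = 206.4375
  black: 367 × 3/16 = 68.8125
  albino: 367 × 4/16 = 91.75
χ² = Σ (O − E)² / E
  agouti: (178 − 206.4375)² / 206.4375 = 3.9174
  black: (56 − 68.8125)² / 68.8125 = 2.3856
  albino: (133 − 91.75)² / 91.75 = 18.5456
χ² = 3.9174 + 2.3856 + 18.5456 = 24.8486 ≈ 24.849

24.849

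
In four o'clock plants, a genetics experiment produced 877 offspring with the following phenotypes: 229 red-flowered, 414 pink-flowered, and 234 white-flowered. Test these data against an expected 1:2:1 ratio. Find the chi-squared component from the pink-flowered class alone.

Expected counts for N = 877 under a 1:2:1 ratio (total parts = 4):
  red-flowered: 877 × 1/4 = 219.25
  pink-flowered: 877 × 2/4 = 438.5
  white-flowered: 877 × 1/4 = 219.25
Contribution of pink-flowered: (414 − 438.5)² / 438.5 = 1.3689

1.369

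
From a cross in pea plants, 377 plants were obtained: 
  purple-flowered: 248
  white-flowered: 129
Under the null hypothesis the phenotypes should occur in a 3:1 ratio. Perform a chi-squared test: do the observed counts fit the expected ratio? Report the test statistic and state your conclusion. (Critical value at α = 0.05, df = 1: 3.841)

The 3:1 ratio has 4 parts, so with N = 377 the expected counts are:
  purple-flowered: 377 × 3/4 = 282.75
  white-flowered: 377 × 1/4 = 94.25
χ² = Σ (O − E)² / E
  purple-flowered: (248 − 282.75)² / 282.75 = 4.2708
  white-flowered: (129 − 94.25)² / 94.25 = 12.8123
χ² = 4.2708 + 12.8123 = 17.0831 ≈ 17.083
Degrees of freedom = 2 − 1 = 1; critical value at α = 0.05 is 3.841.
Since 17.083 > 3.841, we reject the null hypothesis — the data do not fit the 3:1 ratio.

17.083; not consistent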